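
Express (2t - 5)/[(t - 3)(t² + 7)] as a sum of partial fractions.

At t=3: α = (2·3 - 5)/(3² + 7) = 1/16. β = -α = -1/16, γ = 2 - 3·α = 29/16
Result: (1/16)/(t - 3) - ((1/16)t - 29/16)/(t² + 7)


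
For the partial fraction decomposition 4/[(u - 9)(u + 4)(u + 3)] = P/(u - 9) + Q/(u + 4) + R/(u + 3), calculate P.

Cover-up at u = 9: P = 4/[(9 + 4)(9 + 3)] = 4/[(13)(12)] = 4/156 = 1/39


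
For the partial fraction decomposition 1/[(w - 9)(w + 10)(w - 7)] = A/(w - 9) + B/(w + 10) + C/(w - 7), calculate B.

Cover-up at w = -10: B = 1/[(-10 - 9)(-10 - 7)] = 1/[(-19)(-17)] = 1/323


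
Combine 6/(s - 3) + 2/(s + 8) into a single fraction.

Common denominator (s - 3)(s + 8). Numerator: 6(s + 8) + 2(s - 3) = (6s + 48) + (2s - 6) = 8s + 42
Result: (8s + 42)/[(s - 3)(s + 8)]


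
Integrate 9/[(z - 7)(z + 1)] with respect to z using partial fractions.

Decompose: 9/[(z - 7)(z + 1)] = (9/8)/(z - 7) - (9/8)/(z + 1). Integrate each term: (9/8) ln|(z - 7)| - (9/8) ln|(z + 1)| + C


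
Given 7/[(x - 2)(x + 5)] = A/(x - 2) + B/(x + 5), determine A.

Cover-up at x = 2: A = 7/(2 + 5) = 7/7 = 1


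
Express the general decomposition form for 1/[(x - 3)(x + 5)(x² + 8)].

Two linear + quadratic: α/(x - 3) + β/(x + 5) + (γx + δ)/(x² + 8)


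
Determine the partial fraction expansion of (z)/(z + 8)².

(z) = A(z + 8) + B. At z = -8: B = 1·(-8) + 0 = -8. Coeff of z: A = 1
Result: 1/(z + 8) - 8/(z + 8)²


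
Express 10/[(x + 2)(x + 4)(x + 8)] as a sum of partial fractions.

Using cover-up method: P = 5/6, Q = -5/4, R = 5/12
Result: (5/6)/(x + 2) - (5/4)/(x + 4) + (5/12)/(x + 8)


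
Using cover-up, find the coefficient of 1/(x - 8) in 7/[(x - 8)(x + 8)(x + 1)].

Cover (x - 8), set x=8: 7/[(8 + 8)(8 + 1)] = 7/144


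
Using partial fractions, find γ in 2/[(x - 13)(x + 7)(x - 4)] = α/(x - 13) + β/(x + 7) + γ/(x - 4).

Cover-up at x = 4: γ = 2/[(4 - 13)(4 + 7)] = 2/[(-9)(11)] = -2/99


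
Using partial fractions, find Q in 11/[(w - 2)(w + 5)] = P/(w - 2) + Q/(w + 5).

Cover-up at w = -5: Q = 11/(-5 - 2) = -11/7


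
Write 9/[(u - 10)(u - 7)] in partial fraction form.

9/(u - 10)(u - 7) = P/(u - 10) + Q/(u - 7). P = 9/(10 - 7) = 3, Q = 9/(7 - 10) = -3
Result: 3/(u - 10) - 3/(u - 7)


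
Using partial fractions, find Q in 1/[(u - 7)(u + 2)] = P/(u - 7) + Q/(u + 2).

Cover-up at u = -2: Q = 1/(-2 - 7) = -1/9


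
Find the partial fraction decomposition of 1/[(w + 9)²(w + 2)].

Cover-up at w=-2: R = 1/(-2 + 9)² = 1/49. Cover-up at w=-9: Q = 1/(-9 + 2) = -1/7. Comparing w² coeff: P = -R = -1/49
Result: (-1/49)/(w + 9) - (1/7)/(w + 9)² + (1/49)/(w + 2)


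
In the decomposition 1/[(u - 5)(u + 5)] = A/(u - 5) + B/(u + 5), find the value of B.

Cover-up at u = -5: B = 1/(-5 - 5) = -1/10


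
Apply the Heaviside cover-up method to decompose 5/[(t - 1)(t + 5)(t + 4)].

Cover (t - 1), t=1: A = 5/[(1 + 5)(1 + 4)] = 1/6. Cover (t + 5), t=-5: B = 5/[(-5 - 1)(-5 + 4)] = 5/6. Cover (t + 4), t=-4: C = 5/[(-4 - 1)(-4 + 5)] = -1.
Result: (1/6)/(t - 1) + (5/6)/(t + 5) - 1/(t + 4)


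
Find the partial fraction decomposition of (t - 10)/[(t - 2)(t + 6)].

At t=2: P = (1·2 - 10)/(2 + 6) = -1. At t=-6: Q = (1·(-6) - 10)/(-6 - 2) = 2
Result: -1/(t - 2) + 2/(t + 6)


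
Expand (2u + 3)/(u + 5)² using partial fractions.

(2u + 3) = P(u + 5) + Q. At u = -5: Q = 2·(-5) + 3 = -7. Coeff of u: P = 2
Result: 2/(u + 5) - 7/(u + 5)²


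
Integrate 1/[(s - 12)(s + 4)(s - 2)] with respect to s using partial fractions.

Cover-up: α = 1/160, β = 1/96, γ = -1/60. Decomposition: (1/160)/(s - 12) + (1/96)/(s + 4) - (1/60)/(s - 2). Integrate each term: (1/160) ln|(s - 12)| + (1/96) ln|(s + 4)| - (1/60) ln|(s - 2)| + C


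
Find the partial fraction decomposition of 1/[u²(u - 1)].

Cover-up at u=1: γ = 1/(1 - 0)² = 1. Cover-up at u=0: β = 1/(0 - 1) = -1. Comparing u² coeff: α = -γ = -1
Result: -1/u - 1/u² + 1/(u - 1)


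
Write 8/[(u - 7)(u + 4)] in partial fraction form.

8/(u - 7)(u + 4) = P/(u - 7) + Q/(u + 4). P = 8/(7 + 4) = 8/11, Q = 8/(-4 - 7) = -8/11
Result: (8/11)/(u - 7) - (8/11)/(u + 4)


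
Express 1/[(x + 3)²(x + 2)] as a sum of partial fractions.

Cover-up at x=-2: C = 1/(-2 + 3)² = 1. Cover-up at x=-3: B = 1/(-3 + 2) = -1. Comparing x² coeff: A = -C = -1
Result: -1/(x + 3) - 1/(x + 3)² + 1/(x + 2)


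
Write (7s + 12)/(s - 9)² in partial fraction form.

(7s + 12) = A(s - 9) + B. At s = 9: B = 7·9 + 12 = 75. Coeff of s: A = 7
Result: 7/(s - 9) + 75/(s - 9)²


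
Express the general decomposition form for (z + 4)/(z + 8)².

Repeated linear factor: P/(z + 8) + Q/(z + 8)²


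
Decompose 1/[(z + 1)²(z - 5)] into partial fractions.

Cover-up at z=5: C = 1/(5 + 1)² = 1/36. Cover-up at z=-1: B = 1/(-1 - 5) = -1/6. Comparing z² coeff: A = -C = -1/36
Result: (-1/36)/(z + 1) - (1/6)/(z + 1)² + (1/36)/(z - 5)


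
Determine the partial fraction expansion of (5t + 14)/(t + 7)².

(5t + 14) = A(t + 7) + B. At t = -7: B = 5·(-7) + 14 = -21. Coeff of t: A = 5
Result: 5/(t + 7) - 21/(t + 7)²


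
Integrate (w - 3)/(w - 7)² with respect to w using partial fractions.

Decompose: A = 1, B = 1·7 - 3 = 4, so (w - 3)/(w - 7)² = 1/(w - 7) + 4/(w - 7)². Integrate: ∫ A/(w - 7) dw = ln|(w - 7)|; ∫ B/(w - 7)² dw = -4/(w - 7). Sum: ln|(w - 7)| - 4/(w - 7) + C


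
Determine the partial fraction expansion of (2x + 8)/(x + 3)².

(2x + 8) = P(x + 3) + Q. At x = -3: Q = 2·(-3) + 8 = 2. Coeff of x: P = 2
Result: 2/(x + 3) + 2/(x + 3)²


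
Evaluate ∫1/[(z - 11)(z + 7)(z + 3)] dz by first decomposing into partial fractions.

Cover-up: α = 1/252, β = 1/72, γ = -1/56. Decomposition: (1/252)/(z - 11) + (1/72)/(z + 7) - (1/56)/(z + 3). Integrate each term: (1/252) ln|(z - 11)| + (1/72) ln|(z + 7)| - (1/56) ln|(z + 3)| + C


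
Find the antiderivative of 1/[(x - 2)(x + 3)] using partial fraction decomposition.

Decompose: 1/[(x - 2)(x + 3)] = (1/5)/(x - 2) - (1/5)/(x + 3). Integrate each term: (1/5) ln|(x - 2)| - (1/5) ln|(x + 3)| + C


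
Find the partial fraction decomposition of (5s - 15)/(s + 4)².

(5s - 15) = A(s + 4) + B. At s = -4: B = 5·(-4) - 15 = -35. Coeff of s: A = 5
Result: 5/(s + 4) - 35/(s + 4)²


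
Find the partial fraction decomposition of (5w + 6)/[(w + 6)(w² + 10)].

At w=-6: P = (5·(-6) + 6)/((-6)² + 10) = -12/23. Q = -P = 12/23, R = 5 - (-6)·P = 43/23
Result: (-12/23)/(w + 6) + ((12/23)w + 43/23)/(w² + 10)


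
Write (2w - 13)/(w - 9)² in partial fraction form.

(2w - 13) = P(w - 9) + Q. At w = 9: Q = 2·9 - 13 = 5. Coeff of w: P = 2
Result: 2/(w - 9) + 5/(w - 9)²


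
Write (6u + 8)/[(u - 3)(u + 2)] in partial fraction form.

At u=3: A = (6·3 + 8)/(3 + 2) = 26/5. At u=-2: B = (6·(-2) + 8)/(-2 - 3) = 4/5
Result: (26/5)/(u - 3) + (4/5)/(u + 2)


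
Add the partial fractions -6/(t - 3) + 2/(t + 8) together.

Common denominator (t - 3)(t + 8). Numerator: -6(t + 8) + 2(t - 3) = (-6t - 48) + (2t - 6) = -4t - 54
Result: (-4t - 54)/[(t - 3)(t + 8)]


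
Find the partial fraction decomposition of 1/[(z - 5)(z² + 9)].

Cover-up at z = 5: α = 1/(5² + 9) = 1/34. Then β = -α = -1/34, γ = -α·(0 + 5) = -5/34
Result: (1/34)/(z - 5) - ((1/34)z + 5/34)/(z² + 9)


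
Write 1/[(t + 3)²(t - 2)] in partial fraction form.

Cover-up at t=2: R = 1/(2 + 3)² = 1/25. Cover-up at t=-3: Q = 1/(-3 - 2) = -1/5. Comparing t² coeff: P = -R = -1/25
Result: (-1/25)/(t + 3) - (1/5)/(t + 3)² + (1/25)/(t - 2)


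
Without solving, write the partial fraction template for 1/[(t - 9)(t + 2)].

Distinct linear factors: P/(t - 9) + Q/(t + 2)


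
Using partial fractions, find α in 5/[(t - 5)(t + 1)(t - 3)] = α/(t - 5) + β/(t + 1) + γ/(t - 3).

Cover-up at t = 5: α = 5/[(5 + 1)(5 - 3)] = 5/[(6)(2)] = 5/12


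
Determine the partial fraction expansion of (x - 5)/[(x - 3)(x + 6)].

At x=3: A = (1·3 - 5)/(3 + 6) = -2/9. At x=-6: B = (1·(-6) - 5)/(-6 - 3) = 11/9
Result: (-2/9)/(x - 3) + (11/9)/(x + 6)


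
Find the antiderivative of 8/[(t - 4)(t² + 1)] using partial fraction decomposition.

Cover-up at t=4: P = 8/(4²+1) = 8/17. Coeff matching: Q = -8/17, R = -32/17. Decomposition: (8/17)/(t - 4) - ((8/17)t + 32/17)/(t² + 1). Integrate: linear → ln, quadratic → (1/2)ln + arctan: (8/17) ln|(t - 4)| - (4/17) ln(t² + 1) - (32/17) arctan(t) + C


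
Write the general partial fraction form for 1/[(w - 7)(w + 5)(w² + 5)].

Two linear + quadratic: P/(w - 7) + Q/(w + 5) + (Rw + S)/(w² + 5)


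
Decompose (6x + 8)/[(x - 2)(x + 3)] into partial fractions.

At x=2: α = (6·2 + 8)/(2 + 3) = 4. At x=-3: β = (6·(-3) + 8)/(-3 - 2) = 2
Result: 4/(x - 2) + 2/(x + 3)


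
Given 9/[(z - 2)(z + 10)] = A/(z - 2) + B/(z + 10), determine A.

Cover-up at z = 2: A = 9/(2 + 10) = 9/12 = 3/4


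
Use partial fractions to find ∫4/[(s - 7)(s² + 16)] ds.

Cover-up at s=7: P = 4/(7²+16) = 4/65. Coeff matching: Q = -4/65, R = -28/65. Decomposition: (4/65)/(s - 7) - ((4/65)s + 28/65)/(s² + 16). Integrate: linear → ln, quadratic → (1/2)ln + arctan: (4/65) ln|(s - 7)| - (2/65) ln(s² + 16) - (7/65) arctan(s/4) + C


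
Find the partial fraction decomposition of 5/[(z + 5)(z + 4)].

5/(z + 5)(z + 4) = A/(z + 5) + B/(z + 4). A = 5/(-5 + 4) = -5, B = 5/(-4 + 5) = 5
Result: -5/(z + 5) + 5/(z + 4)


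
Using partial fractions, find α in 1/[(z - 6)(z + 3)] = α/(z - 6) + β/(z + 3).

Cover-up at z = 6: α = 1/(6 + 3) = 1/9


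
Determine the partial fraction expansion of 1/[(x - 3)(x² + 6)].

Cover-up at x = 3: A = 1/(3² + 6) = 1/15. Then B = -A = -1/15, C = -A·(0 + 3) = -1/5
Result: (1/15)/(x - 3) - ((1/15)x + 1/5)/(x² + 6)


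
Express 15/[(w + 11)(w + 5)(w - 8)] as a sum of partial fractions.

Using cover-up method: α = 5/38, β = -5/26, γ = 15/247
Result: (5/38)/(w + 11) - (5/26)/(w + 5) + (15/247)/(w - 8)


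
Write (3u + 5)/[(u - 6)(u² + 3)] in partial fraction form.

At u=6: α = (3·6 + 5)/(6² + 3) = 23/39. β = -α = -23/39, γ = 3 - 6·α = -7/13
Result: (23/39)/(u - 6) - ((23/39)u + 7/13)/(u² + 3)


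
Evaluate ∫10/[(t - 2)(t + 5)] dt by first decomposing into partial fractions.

Decompose: 10/[(t - 2)(t + 5)] = (10/7)/(t - 2) - (10/7)/(t + 5). Integrate each term: (10/7) ln|(t - 2)| - (10/7) ln|(t + 5)| + C


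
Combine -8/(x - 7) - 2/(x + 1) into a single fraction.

Common denominator (x - 7)(x + 1). Numerator: -8(x + 1) - 2(x - 7) = (-8x - 8) - (2x - 14) = -10x + 6
Result: (-10x + 6)/[(x - 7)(x + 1)]


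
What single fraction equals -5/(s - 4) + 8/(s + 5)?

Common denominator (s - 4)(s + 5). Numerator: -5(s + 5) + 8(s - 4) = (-5s - 25) + (8s - 32) = 3s - 57
Result: (3s - 57)/[(s - 4)(s + 5)]


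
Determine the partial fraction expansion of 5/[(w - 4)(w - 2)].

5/(w - 4)(w - 2) = A/(w - 4) + B/(w - 2). A = 5/(4 - 2) = 5/2, B = 5/(2 - 4) = -5/2
Result: (5/2)/(w - 4) - (5/2)/(w - 2)


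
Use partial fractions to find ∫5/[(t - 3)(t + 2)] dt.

Decompose: 5/[(t - 3)(t + 2)] = 1/(t - 3) - 1/(t + 2). Integrate each term: ln|(t - 3)| - ln|(t + 2)| + C


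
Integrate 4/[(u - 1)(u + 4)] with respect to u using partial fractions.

Decompose: 4/[(u - 1)(u + 4)] = (4/5)/(u - 1) - (4/5)/(u + 4). Integrate each term: (4/5) ln|(u - 1)| - (4/5) ln|(u + 4)| + C


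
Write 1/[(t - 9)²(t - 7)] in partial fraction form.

Cover-up at t=7: γ = 1/(7 - 9)² = 1/4. Cover-up at t=9: β = 1/(9 - 7) = 1/2. Comparing t² coeff: α = -γ = -1/4
Result: (-1/4)/(t - 9) + (1/2)/(t - 9)² + (1/4)/(t - 7)


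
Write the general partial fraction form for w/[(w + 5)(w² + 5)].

Linear + irreducible quadratic: A/(w + 5) + (Bw + C)/(w² + 5)


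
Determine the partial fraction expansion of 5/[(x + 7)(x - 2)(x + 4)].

Using cover-up method: A = 5/27, B = 5/54, C = -5/18
Result: (5/27)/(x + 7) + (5/54)/(x - 2) - (5/18)/(x + 4)


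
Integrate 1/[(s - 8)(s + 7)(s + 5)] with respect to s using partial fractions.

Cover-up: P = 1/195, Q = 1/30, R = -1/26. Decomposition: (1/195)/(s - 8) + (1/30)/(s + 7) - (1/26)/(s + 5). Integrate each term: (1/195) ln|(s - 8)| + (1/30) ln|(s + 7)| - (1/26) ln|(s + 5)| + C


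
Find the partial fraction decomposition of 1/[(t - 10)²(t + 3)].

Cover-up at t=-3: R = 1/(-3 - 10)² = 1/169. Cover-up at t=10: Q = 1/(10 + 3) = 1/13. Comparing t² coeff: P = -R = -1/169
Result: (-1/169)/(t - 10) + (1/13)/(t - 10)² + (1/169)/(t + 3)


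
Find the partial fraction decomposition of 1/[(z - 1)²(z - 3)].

Cover-up at z=3: C = 1/(3 - 1)² = 1/4. Cover-up at z=1: B = 1/(1 - 3) = -1/2. Comparing z² coeff: A = -C = -1/4
Result: (-1/4)/(z - 1) - (1/2)/(z - 1)² + (1/4)/(z - 3)


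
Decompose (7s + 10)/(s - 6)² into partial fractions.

(7s + 10) = P(s - 6) + Q. At s = 6: Q = 7·6 + 10 = 52. Coeff of s: P = 7
Result: 7/(s - 6) + 52/(s - 6)²


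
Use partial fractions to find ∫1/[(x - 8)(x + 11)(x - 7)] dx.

Cover-up: α = 1/19, β = 1/342, γ = -1/18. Decomposition: (1/19)/(x - 8) + (1/342)/(x + 11) - (1/18)/(x - 7). Integrate each term: (1/19) ln|(x - 8)| + (1/342) ln|(x + 11)| - (1/18) ln|(x - 7)| + C


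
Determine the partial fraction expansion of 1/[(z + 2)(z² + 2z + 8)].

Cover-up at z = -2: A = 1/((-2)² + 2·(-2) + 8) = 1/8. Then B = -A = -1/8, C = -A·(2 - 2) = 0
Result: (1/8)/(z + 2) - ((1/8)z)/(z² + 2z + 8)


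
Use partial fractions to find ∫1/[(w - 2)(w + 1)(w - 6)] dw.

Cover-up: A = -1/12, B = 1/21, C = 1/28. Decomposition: (-1/12)/(w - 2) + (1/21)/(w + 1) + (1/28)/(w - 6). Integrate each term: (-1/12) ln|(w - 2)| + (1/21) ln|(w + 1)| + (1/28) ln|(w - 6)| + C


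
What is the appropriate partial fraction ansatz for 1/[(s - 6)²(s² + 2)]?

Repeated linear + quadratic: P/(s - 6) + Q/(s - 6)² + (Rs + S)/(s² + 2)


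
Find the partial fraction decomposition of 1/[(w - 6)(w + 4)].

1/(w - 6)(w + 4) = P/(w - 6) + Q/(w + 4). P = 1/(6 + 4) = 1/10, Q = 1/(-4 - 6) = -1/10
Result: (1/10)/(w - 6) - (1/10)/(w + 4)


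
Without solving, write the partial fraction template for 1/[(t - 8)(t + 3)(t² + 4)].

Two linear + quadratic: A/(t - 8) + B/(t + 3) + (Ct + D)/(t² + 4)


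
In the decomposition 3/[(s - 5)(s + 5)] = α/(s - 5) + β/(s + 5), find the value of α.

Cover-up at s = 5: α = 3/(5 + 5) = 3/10


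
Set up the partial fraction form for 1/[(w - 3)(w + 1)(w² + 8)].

Two linear + quadratic: α/(w - 3) + β/(w + 1) + (γw + δ)/(w² + 8)


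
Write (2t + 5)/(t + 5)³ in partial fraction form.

(2t + 5) = α(t + 5)² + β(t + 5) + γ. At t = -5: γ = 2·(-5) + 5 = -5. Coefficients: α = 0, β = 2
Result: 2/(t + 5)² - 5/(t + 5)³


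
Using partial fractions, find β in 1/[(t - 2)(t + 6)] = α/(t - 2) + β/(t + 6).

Cover-up at t = -6: β = 1/(-6 - 2) = -1/8


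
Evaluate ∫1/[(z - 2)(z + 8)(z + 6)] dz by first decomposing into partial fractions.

Cover-up: A = 1/80, B = 1/20, C = -1/16. Decomposition: (1/80)/(z - 2) + (1/20)/(z + 8) - (1/16)/(z + 6). Integrate each term: (1/80) ln|(z - 2)| + (1/20) ln|(z + 8)| - (1/16) ln|(z + 6)| + C


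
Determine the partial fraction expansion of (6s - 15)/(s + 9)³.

(6s - 15) = A(s + 9)² + B(s + 9) + C. At s = -9: C = 6·(-9) - 15 = -69. Coefficients: A = 0, B = 6
Result: 6/(s + 9)² - 69/(s + 9)³


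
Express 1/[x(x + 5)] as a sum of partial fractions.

1/x(x + 5) = P/x + Q/(x + 5). P = 1/(0 + 5) = 1/5, Q = 1/(-5 - 0) = -1/5
Result: (1/5)/x - (1/5)/(x + 5)


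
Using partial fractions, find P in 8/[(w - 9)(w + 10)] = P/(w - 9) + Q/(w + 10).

Cover-up at w = 9: P = 8/(9 + 10) = 8/19


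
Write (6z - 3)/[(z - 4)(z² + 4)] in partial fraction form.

At z=4: A = (6·4 - 3)/(4² + 4) = 21/20. B = -A = -21/20, C = 6 - 4·A = 9/5
Result: (21/20)/(z - 4) - ((21/20)z - 9/5)/(z² + 4)


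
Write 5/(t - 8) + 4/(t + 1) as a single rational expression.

Common denominator (t - 8)(t + 1). Numerator: 5(t + 1) + 4(t - 8) = (5t + 5) + (4t - 32) = 9t - 27
Result: (9t - 27)/[(t - 8)(t + 1)]


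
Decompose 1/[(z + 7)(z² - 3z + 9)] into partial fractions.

Cover-up at z = -7: α = 1/((-7)² - 3·(-7) + 9) = 1/79. Then β = -α = -1/79, γ = -α·(-3 - 7) = 10/79
Result: (1/79)/(z + 7) - ((1/79)z - 10/79)/(z² - 3z + 9)


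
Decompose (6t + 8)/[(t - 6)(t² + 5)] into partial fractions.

At t=6: α = (6·6 + 8)/(6² + 5) = 44/41. β = -α = -44/41, γ = 6 - 6·α = -18/41
Result: (44/41)/(t - 6) - ((44/41)t + 18/41)/(t² + 5)


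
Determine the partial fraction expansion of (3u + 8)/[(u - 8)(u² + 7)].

At u=8: α = (3·8 + 8)/(8² + 7) = 32/71. β = -α = -32/71, γ = 3 - 8·α = -43/71
Result: (32/71)/(u - 8) - ((32/71)u + 43/71)/(u² + 7)


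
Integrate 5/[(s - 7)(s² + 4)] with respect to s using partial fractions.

Cover-up at s=7: A = 5/(7²+4) = 5/53. Coeff matching: B = -5/53, C = -35/53. Decomposition: (5/53)/(s - 7) - ((5/53)s + 35/53)/(s² + 4). Integrate: linear → ln, quadratic → (1/2)ln + arctan: (5/53) ln|(s - 7)| - (5/106) ln(s² + 4) - (35/106) arctan(s/2) + C


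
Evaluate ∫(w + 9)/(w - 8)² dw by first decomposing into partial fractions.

Decompose: A = 1, B = 1·8 + 9 = 17, so (w + 9)/(w - 8)² = 1/(w - 8) + 17/(w - 8)². Integrate: ∫ A/(w - 8) dw = ln|(w - 8)|; ∫ B/(w - 8)² dw = -17/(w - 8). Sum: ln|(w - 8)| - 17/(w - 8) + C


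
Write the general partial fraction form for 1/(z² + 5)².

Repeated quadratic factor: (Az + B)/(z² + 5) + (Cz + D)/(z² + 5)²


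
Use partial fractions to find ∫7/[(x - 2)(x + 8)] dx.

Decompose: 7/[(x - 2)(x + 8)] = (7/10)/(x - 2) - (7/10)/(x + 8). Integrate each term: (7/10) ln|(x - 2)| - (7/10) ln|(x + 8)| + C


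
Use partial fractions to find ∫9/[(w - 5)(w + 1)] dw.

Decompose: 9/[(w - 5)(w + 1)] = (3/2)/(w - 5) - (3/2)/(w + 1). Integrate each term: (3/2) ln|(w - 5)| - (3/2) ln|(w + 1)| + C


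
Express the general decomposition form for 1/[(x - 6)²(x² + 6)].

Repeated linear + quadratic: A/(x - 6) + B/(x - 6)² + (Cx + D)/(x² + 6)


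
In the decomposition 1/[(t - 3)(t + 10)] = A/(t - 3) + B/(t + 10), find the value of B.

Cover-up at t = -10: B = 1/(-10 - 3) = -1/13


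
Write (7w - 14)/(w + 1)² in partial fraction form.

(7w - 14) = α(w + 1) + β. At w = -1: β = 7·(-1) - 14 = -21. Coeff of w: α = 7
Result: 7/(w + 1) - 21/(w + 1)²


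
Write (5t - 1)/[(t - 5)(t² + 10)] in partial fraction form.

At t=5: α = (5·5 - 1)/(5² + 10) = 24/35. β = -α = -24/35, γ = 5 - 5·α = 11/7
Result: (24/35)/(t - 5) - ((24/35)t - 11/7)/(t² + 10)


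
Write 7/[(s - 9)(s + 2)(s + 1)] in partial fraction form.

Using cover-up method: A = 7/110, B = 7/11, C = -7/10
Result: (7/110)/(s - 9) + (7/11)/(s + 2) - (7/10)/(s + 1)


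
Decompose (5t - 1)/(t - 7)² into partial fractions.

(5t - 1) = α(t - 7) + β. At t = 7: β = 5·7 - 1 = 34. Coeff of t: α = 5
Result: 5/(t - 7) + 34/(t - 7)²


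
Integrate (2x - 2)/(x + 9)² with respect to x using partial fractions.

Decompose: α = 2, β = 2·(-9) - 2 = -20, so (2x - 2)/(x + 9)² = 2/(x + 9) - 20/(x + 9)². Integrate: ∫ α/(x + 9) dx = 2 ln|(x + 9)|; ∫ β/(x + 9)² dx = 20/(x + 9). Sum: 2 ln|(x + 9)| + 20/(x + 9) + C


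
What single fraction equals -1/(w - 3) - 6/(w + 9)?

Common denominator (w - 3)(w + 9). Numerator: -1(w + 9) - 6(w - 3) = (-w - 9) - (6w - 18) = -7w + 9
Result: (-7w + 9)/[(w - 3)(w + 9)]


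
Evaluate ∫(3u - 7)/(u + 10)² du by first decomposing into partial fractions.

Decompose: α = 3, β = 3·(-10) - 7 = -37, so (3u - 7)/(u + 10)² = 3/(u + 10) - 37/(u + 10)². Integrate: ∫ α/(u + 10) du = 3 ln|(u + 10)|; ∫ β/(u + 10)² du = 37/(u + 10). Sum: 3 ln|(u + 10)| + 37/(u + 10) + C


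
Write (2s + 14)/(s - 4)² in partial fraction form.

(2s + 14) = α(s - 4) + β. At s = 4: β = 2·4 + 14 = 22. Coeff of s: α = 2
Result: 2/(s - 4) + 22/(s - 4)²


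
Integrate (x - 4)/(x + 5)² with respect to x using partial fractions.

Decompose: α = 1, β = 1·(-5) - 4 = -9, so (x - 4)/(x + 5)² = 1/(x + 5) - 9/(x + 5)². Integrate: ∫ α/(x + 5) dx = ln|(x + 5)|; ∫ β/(x + 5)² dx = 9/(x + 5). Sum: ln|(x + 5)| + 9/(x + 5) + C


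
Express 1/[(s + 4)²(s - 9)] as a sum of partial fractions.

Cover-up at s=9: γ = 1/(9 + 4)² = 1/169. Cover-up at s=-4: β = 1/(-4 - 9) = -1/13. Comparing s² coeff: α = -γ = -1/169
Result: (-1/169)/(s + 4) - (1/13)/(s + 4)² + (1/169)/(s - 9)


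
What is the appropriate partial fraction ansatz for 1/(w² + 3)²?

Repeated quadratic factor: (Aw + B)/(w² + 3) + (Cw + D)/(w² + 3)²


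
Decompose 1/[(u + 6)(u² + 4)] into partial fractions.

Cover-up at u = -6: A = 1/((-6)² + 4) = 1/40. Then B = -A = -1/40, C = -A·(0 - 6) = 3/20
Result: (1/40)/(u + 6) - ((1/40)u - 3/20)/(u² + 4)


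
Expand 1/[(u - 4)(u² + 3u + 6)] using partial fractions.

Cover-up at u = 4: P = 1/(4² + 3·4 + 6) = 1/34. Then Q = -P = -1/34, R = -P·(3 + 4) = -7/34
Result: (1/34)/(u - 4) - ((1/34)u + 7/34)/(u² + 3u + 6)


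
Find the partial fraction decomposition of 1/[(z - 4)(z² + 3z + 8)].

Cover-up at z = 4: P = 1/(4² + 3·4 + 8) = 1/36. Then Q = -P = -1/36, R = -P·(3 + 4) = -7/36
Result: (1/36)/(z - 4) - ((1/36)z + 7/36)/(z² + 3z + 8)


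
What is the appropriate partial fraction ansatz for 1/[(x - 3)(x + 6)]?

Distinct linear factors: P/(x - 3) + Q/(x + 6)


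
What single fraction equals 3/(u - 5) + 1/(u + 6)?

Common denominator (u - 5)(u + 6). Numerator: 3(u + 6) + 1(u - 5) = (3u + 18) + (u - 5) = 4u + 13
Result: (4u + 13)/[(u - 5)(u + 6)]


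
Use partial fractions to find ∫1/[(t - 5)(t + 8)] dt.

Decompose: 1/[(t - 5)(t + 8)] = (1/13)/(t - 5) - (1/13)/(t + 8). Integrate each term: (1/13) ln|(t - 5)| - (1/13) ln|(t + 8)| + C


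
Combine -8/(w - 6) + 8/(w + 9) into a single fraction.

Common denominator (w - 6)(w + 9). Numerator: -8(w + 9) + 8(w - 6) = (-8w - 72) + (8w - 48) = -120
Result: (-120)/[(w - 6)(w + 9)]


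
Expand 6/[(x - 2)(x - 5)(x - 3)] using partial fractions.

Using cover-up method: α = 2, β = 1, γ = -3
Result: 2/(x - 2) + 1/(x - 5) - 3/(x - 3)


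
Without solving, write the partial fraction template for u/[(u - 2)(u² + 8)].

Linear + irreducible quadratic: A/(u - 2) + (Bu + C)/(u² + 8)


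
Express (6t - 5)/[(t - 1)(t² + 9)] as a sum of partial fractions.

At t=1: α = (6·1 - 5)/(1² + 9) = 1/10. β = -α = -1/10, γ = 6 - 1·α = 59/10
Result: (1/10)/(t - 1) - ((1/10)t - 59/10)/(t² + 9)


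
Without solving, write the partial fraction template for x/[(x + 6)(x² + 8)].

Linear + irreducible quadratic: P/(x + 6) + (Qx + R)/(x² + 8)


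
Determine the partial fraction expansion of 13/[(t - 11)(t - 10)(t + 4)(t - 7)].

Using Heaviside cover-up: (13/60)/(t - 11) - (13/42)/(t - 10) - (13/2310)/(t + 4) + (13/132)/(t - 7)


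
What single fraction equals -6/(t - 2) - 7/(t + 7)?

Common denominator (t - 2)(t + 7). Numerator: -6(t + 7) - 7(t - 2) = (-6t - 42) - (7t - 14) = -13t - 28
Result: (-13t - 28)/[(t - 2)(t + 7)]


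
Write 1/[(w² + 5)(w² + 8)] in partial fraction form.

Coefficient matching gives A = C = 0, B = 1/(8-5) = 1/3, D = -B = -1/3
Result: (1/3)/(w² + 5) - (1/3)/(w² + 8)


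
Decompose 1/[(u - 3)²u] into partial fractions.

Cover-up at u=0: γ = 1/(0 - 3)² = 1/9. Cover-up at u=3: β = 1/(3 - 0) = 1/3. Comparing u² coeff: α = -γ = -1/9
Result: (-1/9)/(u - 3) + (1/3)/(u - 3)² + (1/9)/u


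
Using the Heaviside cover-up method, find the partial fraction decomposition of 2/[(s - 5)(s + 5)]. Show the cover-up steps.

Cover (s - 5): set s=5, get P = 2/(5 + 5) = 1/5. Cover (s + 5): set s=-5, get Q = 2/(-5 - 5) = -1/5.
Result: (1/5)/(s - 5) - (1/5)/(s + 5)


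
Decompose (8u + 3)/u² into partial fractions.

(8u + 3) = αu + β. At u = 0: β = 8·0 + 3 = 3. Coeff of u: α = 8
Result: 8/u + 3/u²


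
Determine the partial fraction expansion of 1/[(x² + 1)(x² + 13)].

Coefficient matching gives A = C = 0, B = 1/(13-1) = 1/12, D = -B = -1/12
Result: (1/12)/(x² + 1) - (1/12)/(x² + 13)


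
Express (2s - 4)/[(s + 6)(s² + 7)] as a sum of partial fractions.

At s=-6: P = (2·(-6) - 4)/((-6)² + 7) = -16/43. Q = -P = 16/43, R = 2 - (-6)·P = -10/43
Result: (-16/43)/(s + 6) + ((16/43)s - 10/43)/(s² + 7)


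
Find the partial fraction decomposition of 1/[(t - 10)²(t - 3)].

Cover-up at t=3: C = 1/(3 - 10)² = 1/49. Cover-up at t=10: B = 1/(10 - 3) = 1/7. Comparing t² coeff: A = -C = -1/49
Result: (-1/49)/(t - 10) + (1/7)/(t - 10)² + (1/49)/(t - 3)


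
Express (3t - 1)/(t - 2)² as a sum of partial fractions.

(3t - 1) = A(t - 2) + B. At t = 2: B = 3·2 - 1 = 5. Coeff of t: A = 3
Result: 3/(t - 2) + 5/(t - 2)²


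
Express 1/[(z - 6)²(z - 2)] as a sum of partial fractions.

Cover-up at z=2: γ = 1/(2 - 6)² = 1/16. Cover-up at z=6: β = 1/(6 - 2) = 1/4. Comparing z² coeff: α = -γ = -1/16
Result: (-1/16)/(z - 6) + (1/4)/(z - 6)² + (1/16)/(z - 2)


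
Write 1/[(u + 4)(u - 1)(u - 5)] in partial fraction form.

Using cover-up method: A = 1/45, B = -1/20, C = 1/36
Result: (1/45)/(u + 4) - (1/20)/(u - 1) + (1/36)/(u - 5)


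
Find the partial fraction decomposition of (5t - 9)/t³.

(5t - 9) = αt² + βt + γ. At t = 0: γ = 5·0 - 9 = -9. Coefficients: α = 0, β = 5
Result: 5/t² - 9/t³


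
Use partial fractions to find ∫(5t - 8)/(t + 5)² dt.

Decompose: α = 5, β = 5·(-5) - 8 = -33, so (5t - 8)/(t + 5)² = 5/(t + 5) - 33/(t + 5)². Integrate: ∫ α/(t + 5) dt = 5 ln|(t + 5)|; ∫ β/(t + 5)² dt = 33/(t + 5). Sum: 5 ln|(t + 5)| + 33/(t + 5) + C


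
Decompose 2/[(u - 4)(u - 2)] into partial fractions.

2/(u - 4)(u - 2) = α/(u - 4) + β/(u - 2). α = 2/(4 - 2) = 1, β = 2/(2 - 4) = -1
Result: 1/(u - 4) - 1/(u - 2)


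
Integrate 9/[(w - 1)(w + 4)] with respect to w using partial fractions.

Decompose: 9/[(w - 1)(w + 4)] = (9/5)/(w - 1) - (9/5)/(w + 4). Integrate each term: (9/5) ln|(w - 1)| - (9/5) ln|(w + 4)| + C


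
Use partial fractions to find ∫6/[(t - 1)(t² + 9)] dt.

Cover-up at t=1: P = 6/(1²+9) = 3/5. Coeff matching: Q = -3/5, R = -3/5. Decomposition: (3/5)/(t - 1) - ((3/5)t + 3/5)/(t² + 9). Integrate: linear → ln, quadratic → (1/2)ln + arctan: (3/5) ln|(t - 1)| - (3/10) ln(t² + 9) - (1/5) arctan(t/3) + C


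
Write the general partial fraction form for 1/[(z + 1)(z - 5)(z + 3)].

Three distinct linear factors: A/(z + 1) + B/(z - 5) + C/(z + 3)


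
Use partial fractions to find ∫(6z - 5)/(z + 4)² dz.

Decompose: A = 6, B = 6·(-4) - 5 = -29, so (6z - 5)/(z + 4)² = 6/(z + 4) - 29/(z + 4)². Integrate: ∫ A/(z + 4) dz = 6 ln|(z + 4)|; ∫ B/(z + 4)² dz = 29/(z + 4). Sum: 6 ln|(z + 4)| + 29/(z + 4) + C


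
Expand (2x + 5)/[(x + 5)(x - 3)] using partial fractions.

At x=-5: P = (2·(-5) + 5)/(-5 - 3) = 5/8. At x=3: Q = (2·3 + 5)/(3 + 5) = 11/8
Result: (5/8)/(x + 5) + (11/8)/(x - 3)


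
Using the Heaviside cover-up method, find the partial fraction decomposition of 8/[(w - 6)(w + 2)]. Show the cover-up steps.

Cover (w - 6): set w=6, get α = 8/(6 + 2) = 1. Cover (w + 2): set w=-2, get β = 8/(-2 - 6) = -1.
Result: 1/(w - 6) - 1/(w + 2)


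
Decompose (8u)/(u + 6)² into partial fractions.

(8u) = A(u + 6) + B. At u = -6: B = 8·(-6) + 0 = -48. Coeff of u: A = 8
Result: 8/(u + 6) - 48/(u + 6)²


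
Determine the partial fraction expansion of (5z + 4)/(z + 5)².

(5z + 4) = P(z + 5) + Q. At z = -5: Q = 5·(-5) + 4 = -21. Coeff of z: P = 5
Result: 5/(z + 5) - 21/(z + 5)²


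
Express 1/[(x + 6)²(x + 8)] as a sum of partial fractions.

Cover-up at x=-8: R = 1/(-8 + 6)² = 1/4. Cover-up at x=-6: Q = 1/(-6 + 8) = 1/2. Comparing x² coeff: P = -R = -1/4
Result: (-1/4)/(x + 6) + (1/2)/(x + 6)² + (1/4)/(x + 8)


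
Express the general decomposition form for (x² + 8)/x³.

Repeated linear factor (power 3): α/x + β/x² + γ/x³


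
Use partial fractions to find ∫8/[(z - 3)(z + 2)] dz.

Decompose: 8/[(z - 3)(z + 2)] = (8/5)/(z - 3) - (8/5)/(z + 2). Integrate each term: (8/5) ln|(z - 3)| - (8/5) ln|(z + 2)| + C


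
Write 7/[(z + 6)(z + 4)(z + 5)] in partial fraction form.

Using cover-up method: P = 7/2, Q = 7/2, R = -7
Result: (7/2)/(z + 6) + (7/2)/(z + 4) - 7/(z + 5)


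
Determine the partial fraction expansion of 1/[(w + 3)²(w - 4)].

Cover-up at w=4: γ = 1/(4 + 3)² = 1/49. Cover-up at w=-3: β = 1/(-3 - 4) = -1/7. Comparing w² coeff: α = -γ = -1/49
Result: (-1/49)/(w + 3) - (1/7)/(w + 3)² + (1/49)/(w - 4)


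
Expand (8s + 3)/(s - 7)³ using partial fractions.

(8s + 3) = A(s - 7)² + B(s - 7) + C. At s = 7: C = 8·7 + 3 = 59. Coefficients: A = 0, B = 8
Result: 8/(s - 7)² + 59/(s - 7)³


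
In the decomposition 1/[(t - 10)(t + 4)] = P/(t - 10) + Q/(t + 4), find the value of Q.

Cover-up at t = -4: Q = 1/(-4 - 10) = -1/14


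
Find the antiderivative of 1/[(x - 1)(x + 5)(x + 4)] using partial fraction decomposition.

Cover-up: A = 1/30, B = 1/6, C = -1/5. Decomposition: (1/30)/(x - 1) + (1/6)/(x + 5) - (1/5)/(x + 4). Integrate each term: (1/30) ln|(x - 1)| + (1/6) ln|(x + 5)| - (1/5) ln|(x + 4)| + C


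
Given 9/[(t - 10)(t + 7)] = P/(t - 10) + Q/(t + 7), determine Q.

Cover-up at t = -7: Q = 9/(-7 - 10) = -9/17


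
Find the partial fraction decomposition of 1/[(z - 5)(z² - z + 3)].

Cover-up at z = 5: A = 1/(5² - 1·5 + 3) = 1/23. Then B = -A = -1/23, C = -A·(-1 + 5) = -4/23
Result: (1/23)/(z - 5) - ((1/23)z + 4/23)/(z² - z + 3)


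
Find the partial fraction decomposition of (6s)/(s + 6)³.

(6s) = P(s + 6)² + Q(s + 6) + R. At s = -6: R = 6·(-6) + 0 = -36. Coefficients: P = 0, Q = 6
Result: 6/(s + 6)² - 36/(s + 6)³


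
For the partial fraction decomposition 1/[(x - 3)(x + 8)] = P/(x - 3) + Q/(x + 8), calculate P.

Cover-up at x = 3: P = 1/(3 + 8) = 1/11


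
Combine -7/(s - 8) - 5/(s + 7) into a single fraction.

Common denominator (s - 8)(s + 7). Numerator: -7(s + 7) - 5(s - 8) = (-7s - 49) - (5s - 40) = -12s - 9
Result: (-12s - 9)/[(s - 8)(s + 7)]


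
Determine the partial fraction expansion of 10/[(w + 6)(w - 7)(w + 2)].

Using cover-up method: P = 5/26, Q = 10/117, R = -5/18
Result: (5/26)/(w + 6) + (10/117)/(w - 7) - (5/18)/(w + 2)


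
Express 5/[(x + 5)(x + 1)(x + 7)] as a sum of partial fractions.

Using cover-up method: P = -5/8, Q = 5/24, R = 5/12
Result: (-5/8)/(x + 5) + (5/24)/(x + 1) + (5/12)/(x + 7)


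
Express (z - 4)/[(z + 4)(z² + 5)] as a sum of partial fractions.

At z=-4: α = (1·(-4) - 4)/((-4)² + 5) = -8/21. β = -α = 8/21, γ = 1 - (-4)·α = -11/21
Result: (-8/21)/(z + 4) + ((8/21)z - 11/21)/(z² + 5)


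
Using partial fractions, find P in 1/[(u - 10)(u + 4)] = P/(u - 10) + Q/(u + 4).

Cover-up at u = 10: P = 1/(10 + 4) = 1/14


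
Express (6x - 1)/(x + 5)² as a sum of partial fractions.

(6x - 1) = P(x + 5) + Q. At x = -5: Q = 6·(-5) - 1 = -31. Coeff of x: P = 6
Result: 6/(x + 5) - 31/(x + 5)²


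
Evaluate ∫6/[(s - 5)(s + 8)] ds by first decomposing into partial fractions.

Decompose: 6/[(s - 5)(s + 8)] = (6/13)/(s - 5) - (6/13)/(s + 8). Integrate each term: (6/13) ln|(s - 5)| - (6/13) ln|(s + 8)| + C


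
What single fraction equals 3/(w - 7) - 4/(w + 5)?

Common denominator (w - 7)(w + 5). Numerator: 3(w + 5) - 4(w - 7) = (3w + 15) - (4w - 28) = -w + 43
Result: (-w + 43)/[(w - 7)(w + 5)]


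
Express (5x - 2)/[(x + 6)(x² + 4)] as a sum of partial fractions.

At x=-6: α = (5·(-6) - 2)/((-6)² + 4) = -4/5. β = -α = 4/5, γ = 5 - (-6)·α = 1/5
Result: (-4/5)/(x + 6) + ((4/5)x + 1/5)/(x² + 4)


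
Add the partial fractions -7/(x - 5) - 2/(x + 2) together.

Common denominator (x - 5)(x + 2). Numerator: -7(x + 2) - 2(x - 5) = (-7x - 14) - (2x - 10) = -9x - 4
Result: (-9x - 4)/[(x - 5)(x + 2)]


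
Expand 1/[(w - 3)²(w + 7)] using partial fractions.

Cover-up at w=-7: R = 1/(-7 - 3)² = 1/100. Cover-up at w=3: Q = 1/(3 + 7) = 1/10. Comparing w² coeff: P = -R = -1/100
Result: (-1/100)/(w - 3) + (1/10)/(w - 3)² + (1/100)/(w + 7)


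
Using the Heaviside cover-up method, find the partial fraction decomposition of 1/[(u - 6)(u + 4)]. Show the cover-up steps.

Cover (u - 6): set u=6, get P = 1/(6 + 4) = 1/10. Cover (u + 4): set u=-4, get Q = 1/(-4 - 6) = -1/10.
Result: (1/10)/(u - 6) - (1/10)/(u + 4)


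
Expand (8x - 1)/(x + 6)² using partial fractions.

(8x - 1) = α(x + 6) + β. At x = -6: β = 8·(-6) - 1 = -49. Coeff of x: α = 8
Result: 8/(x + 6) - 49/(x + 6)²


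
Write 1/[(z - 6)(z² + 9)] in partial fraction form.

Cover-up at z = 6: A = 1/(6² + 9) = 1/45. Then B = -A = -1/45, C = -A·(0 + 6) = -2/15
Result: (1/45)/(z - 6) - ((1/45)z + 2/15)/(z² + 9)


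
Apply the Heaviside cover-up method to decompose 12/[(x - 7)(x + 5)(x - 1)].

Cover (x - 7), x=7: P = 12/[(7 + 5)(7 - 1)] = 1/6. Cover (x + 5), x=-5: Q = 12/[(-5 - 7)(-5 - 1)] = 1/6. Cover (x - 1), x=1: R = 12/[(1 - 7)(1 + 5)] = -1/3.
Result: (1/6)/(x - 7) + (1/6)/(x + 5) - (1/3)/(x - 1)


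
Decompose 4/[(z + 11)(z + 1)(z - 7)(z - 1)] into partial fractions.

Using Heaviside cover-up: (-1/540)/(z + 11) + (1/40)/(z + 1) + (1/216)/(z - 7) - (1/36)/(z - 1)


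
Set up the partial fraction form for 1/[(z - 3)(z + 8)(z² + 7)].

Two linear + quadratic: α/(z - 3) + β/(z + 8) + (γz + δ)/(z² + 7)


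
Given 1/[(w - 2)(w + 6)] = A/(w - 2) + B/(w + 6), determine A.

Cover-up at w = 2: A = 1/(2 + 6) = 1/8


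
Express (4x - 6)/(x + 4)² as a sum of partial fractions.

(4x - 6) = α(x + 4) + β. At x = -4: β = 4·(-4) - 6 = -22. Coeff of x: α = 4
Result: 4/(x + 4) - 22/(x + 4)²


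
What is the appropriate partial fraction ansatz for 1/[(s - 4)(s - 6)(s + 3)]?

Three distinct linear factors: P/(s - 4) + Q/(s - 6) + R/(s + 3)


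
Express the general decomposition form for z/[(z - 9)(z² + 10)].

Linear + irreducible quadratic: α/(z - 9) + (βz + γ)/(z² + 10)


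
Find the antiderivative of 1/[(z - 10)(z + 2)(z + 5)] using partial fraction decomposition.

Cover-up: P = 1/180, Q = -1/36, R = 1/45. Decomposition: (1/180)/(z - 10) - (1/36)/(z + 2) + (1/45)/(z + 5). Integrate each term: (1/180) ln|(z - 10)| - (1/36) ln|(z + 2)| + (1/45) ln|(z + 5)| + C


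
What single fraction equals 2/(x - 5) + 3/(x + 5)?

Common denominator (x - 5)(x + 5). Numerator: 2(x + 5) + 3(x - 5) = (2x + 10) + (3x - 15) = 5x - 5
Result: (5x - 5)/[(x - 5)(x + 5)]


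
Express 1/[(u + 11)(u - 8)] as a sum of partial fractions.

1/(u + 11)(u - 8) = P/(u + 11) + Q/(u - 8). P = 1/(-11 - 8) = -1/19, Q = 1/(8 + 11) = 1/19
Result: (-1/19)/(u + 11) + (1/19)/(u - 8)


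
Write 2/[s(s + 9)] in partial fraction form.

2/s(s + 9) = A/s + B/(s + 9). A = 2/(0 + 9) = 2/9, B = 2/(-9 - 0) = -2/9
Result: (2/9)/s - (2/9)/(s + 9)


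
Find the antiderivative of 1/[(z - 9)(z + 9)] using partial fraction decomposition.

Decompose: 1/[(z - 9)(z + 9)] = (1/18)/(z - 9) - (1/18)/(z + 9). Integrate each term: (1/18) ln|(z - 9)| - (1/18) ln|(z + 9)| + C


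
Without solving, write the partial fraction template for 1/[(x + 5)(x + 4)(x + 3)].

Three distinct linear factors: P/(x + 5) + Q/(x + 4) + R/(x + 3)


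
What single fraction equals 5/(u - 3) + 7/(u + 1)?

Common denominator (u - 3)(u + 1). Numerator: 5(u + 1) + 7(u - 3) = (5u + 5) + (7u - 21) = 12u - 16
Result: (12u - 16)/[(u - 3)(u + 1)]


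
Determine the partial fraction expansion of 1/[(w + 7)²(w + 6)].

Cover-up at w=-6: C = 1/(-6 + 7)² = 1. Cover-up at w=-7: B = 1/(-7 + 6) = -1. Comparing w² coeff: A = -C = -1
Result: -1/(w + 7) - 1/(w + 7)² + 1/(w + 6)


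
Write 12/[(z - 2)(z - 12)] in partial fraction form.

12/(z - 2)(z - 12) = P/(z - 2) + Q/(z - 12). P = 12/(2 - 12) = -6/5, Q = 12/(12 - 2) = 6/5
Result: (-6/5)/(z - 2) + (6/5)/(z - 12)


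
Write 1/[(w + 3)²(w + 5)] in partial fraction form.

Cover-up at w=-5: R = 1/(-5 + 3)² = 1/4. Cover-up at w=-3: Q = 1/(-3 + 5) = 1/2. Comparing w² coeff: P = -R = -1/4
Result: (-1/4)/(w + 3) + (1/2)/(w + 3)² + (1/4)/(w + 5)


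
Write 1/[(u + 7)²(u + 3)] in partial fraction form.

Cover-up at u=-3: R = 1/(-3 + 7)² = 1/16. Cover-up at u=-7: Q = 1/(-7 + 3) = -1/4. Comparing u² coeff: P = -R = -1/16
Result: (-1/16)/(u + 7) - (1/4)/(u + 7)² + (1/16)/(u + 3)


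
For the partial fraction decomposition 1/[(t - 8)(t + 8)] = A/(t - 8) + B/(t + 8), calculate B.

Cover-up at t = -8: B = 1/(-8 - 8) = -1/16


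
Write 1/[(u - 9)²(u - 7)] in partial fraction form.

Cover-up at u=7: C = 1/(7 - 9)² = 1/4. Cover-up at u=9: B = 1/(9 - 7) = 1/2. Comparing u² coeff: A = -C = -1/4
Result: (-1/4)/(u - 9) + (1/2)/(u - 9)² + (1/4)/(u - 7)


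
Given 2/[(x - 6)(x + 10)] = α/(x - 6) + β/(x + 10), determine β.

Cover-up at x = -10: β = 2/(-10 - 6) = -2/16 = -1/8


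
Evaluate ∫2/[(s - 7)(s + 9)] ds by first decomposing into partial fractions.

Decompose: 2/[(s - 7)(s + 9)] = (1/8)/(s - 7) - (1/8)/(s + 9). Integrate each term: (1/8) ln|(s - 7)| - (1/8) ln|(s + 9)| + C


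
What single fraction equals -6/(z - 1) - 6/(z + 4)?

Common denominator (z - 1)(z + 4). Numerator: -6(z + 4) - 6(z - 1) = (-6z - 24) - (6z - 6) = -12z - 18
Result: (-12z - 18)/[(z - 1)(z + 4)]


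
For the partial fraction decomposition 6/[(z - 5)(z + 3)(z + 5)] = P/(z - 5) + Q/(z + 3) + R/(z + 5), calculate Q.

Cover-up at z = -3: Q = 6/[(-3 - 5)(-3 + 5)] = 6/[(-8)(2)] = -6/16 = -3/8


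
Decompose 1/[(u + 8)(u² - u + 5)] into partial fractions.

Cover-up at u = -8: A = 1/((-8)² - 1·(-8) + 5) = 1/77. Then B = -A = -1/77, C = -A·(-1 - 8) = 9/77
Result: (1/77)/(u + 8) - ((1/77)u - 9/77)/(u² - u + 5)


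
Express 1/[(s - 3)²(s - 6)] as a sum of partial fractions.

Cover-up at s=6: R = 1/(6 - 3)² = 1/9. Cover-up at s=3: Q = 1/(3 - 6) = -1/3. Comparing s² coeff: P = -R = -1/9
Result: (-1/9)/(s - 3) - (1/3)/(s - 3)² + (1/9)/(s - 6)


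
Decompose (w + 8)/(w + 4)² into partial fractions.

(w + 8) = P(w + 4) + Q. At w = -4: Q = 1·(-4) + 8 = 4. Coeff of w: P = 1
Result: 1/(w + 4) + 4/(w + 4)²


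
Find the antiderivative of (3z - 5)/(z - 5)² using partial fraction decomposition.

Decompose: P = 3, Q = 3·5 - 5 = 10, so (3z - 5)/(z - 5)² = 3/(z - 5) + 10/(z - 5)². Integrate: ∫ P/(z - 5) dz = 3 ln|(z - 5)|; ∫ Q/(z - 5)² dz = -10/(z - 5). Sum: 3 ln|(z - 5)| - 10/(z - 5) + C


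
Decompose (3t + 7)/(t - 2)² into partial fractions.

(3t + 7) = α(t - 2) + β. At t = 2: β = 3·2 + 7 = 13. Coeff of t: α = 3
Result: 3/(t - 2) + 13/(t - 2)²


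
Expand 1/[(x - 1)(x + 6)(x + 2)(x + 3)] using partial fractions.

Using Heaviside cover-up: (1/84)/(x - 1) - (1/84)/(x + 6) - (1/12)/(x + 2) + (1/12)/(x + 3)


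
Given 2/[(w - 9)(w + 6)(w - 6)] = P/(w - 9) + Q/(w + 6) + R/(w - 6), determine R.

Cover-up at w = 6: R = 2/[(6 - 9)(6 + 6)] = 2/[(-3)(12)] = -2/36 = -1/18


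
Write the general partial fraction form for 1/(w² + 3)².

Repeated quadratic factor: (αw + β)/(w² + 3) + (γw + δ)/(w² + 3)²


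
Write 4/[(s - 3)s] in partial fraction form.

4/(s - 3)s = P/(s - 3) + Q/s. P = 4/(3 - 0) = 4/3, Q = 4/(0 - 3) = -4/3
Result: (4/3)/(s - 3) - (4/3)/s


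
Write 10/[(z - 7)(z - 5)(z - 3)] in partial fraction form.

Using cover-up method: P = 5/4, Q = -5/2, R = 5/4
Result: (5/4)/(z - 7) - (5/2)/(z - 5) + (5/4)/(z - 3)


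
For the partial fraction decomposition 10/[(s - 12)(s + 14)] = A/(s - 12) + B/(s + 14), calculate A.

Cover-up at s = 12: A = 10/(12 + 14) = 10/26 = 5/13
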